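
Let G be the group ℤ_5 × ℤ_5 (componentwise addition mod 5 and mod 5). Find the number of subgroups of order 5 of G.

6

|G| = 25 and 5 | 25, so subgroups of order 5 are possible by Lagrange.
The subgroups of order 5 are: {(0,0), (0,1), (0,2), (0,3), (0,4)}; {(0,0), (1,0), (2,0), (3,0), (4,0)}; {(0,0), (1,1), (2,2), (3,3), (4,4)}; {(0,0), (1,2), (2,4), (3,1), (4,3)}; … (6 in all).
So G has 6 subgroups of order 5.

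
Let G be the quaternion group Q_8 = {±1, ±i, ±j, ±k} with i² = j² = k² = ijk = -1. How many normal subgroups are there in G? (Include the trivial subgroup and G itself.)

6

G has 6 subgroups. Checking conjugation-invariance by order — order 1: 1/1 normal; order 2: 1/1 normal; order 4: 3/3 normal; order 8: 1/1 normal.
Total normal subgroups: 6.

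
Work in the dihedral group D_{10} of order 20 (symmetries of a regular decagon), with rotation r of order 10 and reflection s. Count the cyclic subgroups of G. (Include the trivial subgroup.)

14

Group the elements of G by the cyclic subgroup they generate; each cyclic subgroup of order d accounts for φ(d) elements.
Cyclic subgroups by order — order 1: 1; order 2: 11; order 5: 1; order 10: 1.
Total: 14.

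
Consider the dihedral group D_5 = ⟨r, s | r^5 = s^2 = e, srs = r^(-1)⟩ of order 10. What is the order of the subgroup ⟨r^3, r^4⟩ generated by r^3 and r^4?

5

|⟨r^3⟩| = 5 and |⟨r^4⟩| = 5, so |H| is a multiple of lcm(5, 5) = 5 and divides |G| = 10.
Closing under the operation: H = {e, r, r^2, r^3, r^4}, so |H| = 5.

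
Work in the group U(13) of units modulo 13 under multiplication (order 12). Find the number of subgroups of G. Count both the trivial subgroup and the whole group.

6

|G| = 12, so by Lagrange every subgroup order divides 12. Divisors: 1, 2, 3, 4, 6, 12.
Subgroups by order — order 1: 1; order 2: 1; order 3: 1; order 4: 1; order 6: 1; order 12: 1.
Total: 1 + 1 + 1 + 1 + 1 + 1 = 6.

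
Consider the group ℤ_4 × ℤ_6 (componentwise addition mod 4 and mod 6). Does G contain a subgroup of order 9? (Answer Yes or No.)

No

9 does not divide |G| = 24, so by Lagrange no subgroup of order 9 exists.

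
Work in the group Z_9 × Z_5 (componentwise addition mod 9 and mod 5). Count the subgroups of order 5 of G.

1

|G| = 45 and 5 | 45, so subgroups of order 5 are possible by Lagrange.
The subgroups of order 5 are: {(0,0), (0,1), (0,2), (0,3), (0,4)}.
So G has 1 subgroup of order 5.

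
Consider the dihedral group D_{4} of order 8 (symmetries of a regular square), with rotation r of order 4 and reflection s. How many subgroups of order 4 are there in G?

|G| = 8 and 4 | 8, so subgroups of order 4 are possible by Lagrange.
The subgroups of order 4 are: {e, r, r^2, r^3}; {e, r^2, s, r^2s}; {e, r^2, rs, r^3s}.
So G has 3 subgroups of order 4.

3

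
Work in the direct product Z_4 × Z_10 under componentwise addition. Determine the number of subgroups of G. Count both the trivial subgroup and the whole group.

16

|G| = 40, so by Lagrange every subgroup order divides 40. Divisors: 1, 2, 4, 5, 8, 10, 20, 40.
Subgroups by order — order 1: 1; order 2: 3; order 4: 3; order 5: 1; order 8: 1; order 10: 3; order 20: 3; order 40: 1.
Total: 1 + 3 + 3 + 1 + 1 + 3 + 3 + 1 = 16.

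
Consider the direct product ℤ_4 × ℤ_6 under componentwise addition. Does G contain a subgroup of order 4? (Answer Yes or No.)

Yes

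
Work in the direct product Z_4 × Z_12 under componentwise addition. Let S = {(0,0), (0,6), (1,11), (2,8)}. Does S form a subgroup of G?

(1,11) ∈ S but its inverse (3,1) ∉ S, so S is not a subgroup.

No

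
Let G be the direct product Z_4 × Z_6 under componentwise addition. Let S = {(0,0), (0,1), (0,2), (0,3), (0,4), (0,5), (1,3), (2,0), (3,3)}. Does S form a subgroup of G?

|S| = 9 does not divide |G| = 24, so by Lagrange S is not a subgroup.

No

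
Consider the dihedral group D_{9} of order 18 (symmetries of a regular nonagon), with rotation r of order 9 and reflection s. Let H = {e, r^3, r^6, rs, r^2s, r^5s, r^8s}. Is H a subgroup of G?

|H| = 7 does not divide |G| = 18, so by Lagrange H is not a subgroup.

No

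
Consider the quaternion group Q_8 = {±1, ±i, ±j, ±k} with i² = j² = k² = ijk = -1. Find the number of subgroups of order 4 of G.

3

|G| = 8 and 4 | 8, so subgroups of order 4 are possible by Lagrange.
The subgroups of order 4 are: {1, -1, i, -i}; {1, -1, j, -j}; {1, -1, k, -k}.
So G has 3 subgroups of order 4.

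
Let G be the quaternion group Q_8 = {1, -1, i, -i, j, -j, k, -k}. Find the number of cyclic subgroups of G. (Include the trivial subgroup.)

5

Group the elements of G by the cyclic subgroup they generate; each cyclic subgroup of order d accounts for φ(d) elements.
Cyclic subgroups by order — order 1: 1; order 2: 1; order 4: 3.
Total: 5.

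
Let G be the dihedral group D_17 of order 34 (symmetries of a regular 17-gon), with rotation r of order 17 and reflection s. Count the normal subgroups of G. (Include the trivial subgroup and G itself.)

3

G has 20 subgroups. Checking conjugation-invariance by order — order 1: 1/1 normal; order 2: 0/17 normal; order 17: 1/1 normal; order 34: 1/1 normal.
Total normal subgroups: 3.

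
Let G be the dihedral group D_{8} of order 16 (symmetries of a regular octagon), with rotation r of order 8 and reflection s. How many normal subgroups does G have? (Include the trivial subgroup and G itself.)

7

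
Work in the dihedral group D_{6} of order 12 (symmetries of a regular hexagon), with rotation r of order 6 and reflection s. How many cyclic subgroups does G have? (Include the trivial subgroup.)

10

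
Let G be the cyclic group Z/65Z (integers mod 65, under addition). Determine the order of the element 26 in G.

5

In Z/65Z, the order of an element a is n/gcd(a, n).
gcd(26, 65) = 13, so |⟨26⟩| = 65/13 = 5.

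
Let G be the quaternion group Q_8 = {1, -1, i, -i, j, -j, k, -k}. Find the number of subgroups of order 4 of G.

|G| = 8 and 4 | 8, so subgroups of order 4 are possible by Lagrange.
The subgroups of order 4 are: {1, -1, i, -i}; {1, -1, j, -j}; {1, -1, k, -k}.
So G has 3 subgroups of order 4.

3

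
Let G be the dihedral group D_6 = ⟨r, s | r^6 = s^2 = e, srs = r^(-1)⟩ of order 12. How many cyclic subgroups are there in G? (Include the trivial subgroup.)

Group the elements of G by the cyclic subgroup they generate; each cyclic subgroup of order d accounts for φ(d) elements.
Cyclic subgroups by order — order 1: 1; order 2: 7; order 3: 1; order 6: 1.
Total: 10.

10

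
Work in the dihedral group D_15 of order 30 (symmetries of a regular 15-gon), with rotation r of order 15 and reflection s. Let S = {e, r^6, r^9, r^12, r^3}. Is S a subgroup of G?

Yes

|S| = 5 divides |G| = 30, consistent with Lagrange.
S contains the identity, every element's inverse is in S, and S is closed under ·: it is a subgroup.
In fact S = ⟨r^9⟩.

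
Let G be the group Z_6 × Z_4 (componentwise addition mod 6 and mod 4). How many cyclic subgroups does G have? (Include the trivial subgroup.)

12

Group the elements of G by the cyclic subgroup they generate; each cyclic subgroup of order d accounts for φ(d) elements.
Cyclic subgroups by order — order 1: 1; order 2: 3; order 3: 1; order 4: 2; order 6: 3; order 12: 2.
Total: 12.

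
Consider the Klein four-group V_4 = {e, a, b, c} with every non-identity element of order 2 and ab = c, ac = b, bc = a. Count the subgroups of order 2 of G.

|G| = 4 and 2 | 4, so subgroups of order 2 are possible by Lagrange.
The subgroups of order 2 are: {e, a}; {e, b}; {e, c}.
So G has 3 subgroups of order 2.

3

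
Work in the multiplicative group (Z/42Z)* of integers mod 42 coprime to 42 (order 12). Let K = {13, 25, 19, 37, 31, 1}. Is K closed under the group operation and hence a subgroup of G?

|K| = 6 divides |G| = 12, consistent with Lagrange.
K contains the identity, every element's inverse is in K, and K is closed under ·: it is a subgroup.
In fact K = ⟨19⟩.

Yes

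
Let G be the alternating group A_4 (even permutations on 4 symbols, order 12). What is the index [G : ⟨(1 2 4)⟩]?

|⟨(1 2 4)⟩| = 3 and |G| = 12.
By Lagrange, [G : H] = |G|/|H| = 12/3 = 4.

4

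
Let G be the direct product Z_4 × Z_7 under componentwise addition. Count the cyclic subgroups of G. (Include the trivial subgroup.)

6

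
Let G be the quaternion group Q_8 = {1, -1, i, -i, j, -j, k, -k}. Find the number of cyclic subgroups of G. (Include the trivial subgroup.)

Group the elements of G by the cyclic subgroup they generate; each cyclic subgroup of order d accounts for φ(d) elements.
Cyclic subgroups by order — order 1: 1; order 2: 1; order 4: 3.
Total: 5.

5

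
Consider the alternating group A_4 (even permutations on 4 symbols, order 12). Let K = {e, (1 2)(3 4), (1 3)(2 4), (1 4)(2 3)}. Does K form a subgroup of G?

Yes

|K| = 4 divides |G| = 12, consistent with Lagrange.
K contains the identity, every element's inverse is in K, and K is closed under ∘: it is a subgroup.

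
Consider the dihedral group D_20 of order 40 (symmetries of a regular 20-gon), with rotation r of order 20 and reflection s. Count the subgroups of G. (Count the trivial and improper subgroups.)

48

|G| = 40, so by Lagrange every subgroup order divides 40. Divisors: 1, 2, 4, 5, 8, 10, 20, 40.
Subgroups by order — order 1: 1; order 2: 21; order 4: 11; order 5: 1; order 8: 5; order 10: 5; order 20: 3; order 40: 1.
Total: 1 + 21 + 11 + 1 + 5 + 5 + 3 + 1 = 48.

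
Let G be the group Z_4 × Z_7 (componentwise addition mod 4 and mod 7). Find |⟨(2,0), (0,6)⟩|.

|⟨(2,0)⟩| = 2 and |⟨(0,6)⟩| = 7, so |H| is a multiple of lcm(2, 7) = 14 and divides |G| = 28.
Closing under the operation: H = {(0,0), (0,1), (0,2), (0,3), (0,4), (0,5), (0,6), (2,0), (2,1), (2,2), (2,3), (2,4), (2,5), (2,6)}, so |H| = 14.

14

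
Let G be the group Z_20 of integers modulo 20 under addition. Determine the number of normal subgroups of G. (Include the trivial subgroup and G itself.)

6

G is abelian, so every subgroup is normal.
G has 6 subgroups in total, hence 6 normal subgroups.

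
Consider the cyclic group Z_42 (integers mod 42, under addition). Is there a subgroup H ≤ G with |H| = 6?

Yes

6 | 42. A subgroup of order 6 is {0, 7, 14, 21, 28, 35}.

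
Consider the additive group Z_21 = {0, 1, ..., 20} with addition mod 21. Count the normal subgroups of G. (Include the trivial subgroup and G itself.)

4

G is abelian, so every subgroup is normal.
G has 4 subgroups in total, hence 4 normal subgroups.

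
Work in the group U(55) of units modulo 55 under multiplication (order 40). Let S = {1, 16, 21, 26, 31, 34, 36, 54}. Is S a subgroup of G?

No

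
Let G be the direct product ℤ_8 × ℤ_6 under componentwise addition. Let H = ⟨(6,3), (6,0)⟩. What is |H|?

8

|⟨(6,3)⟩| = 4 and |⟨(6,0)⟩| = 4, so |H| is a multiple of lcm(4, 4) = 4 and divides |G| = 48.
Closing under the operation: H = {(0,0), (0,3), (2,0), (2,3), (4,0), (4,3), (6,0), (6,3)}, so |H| = 8.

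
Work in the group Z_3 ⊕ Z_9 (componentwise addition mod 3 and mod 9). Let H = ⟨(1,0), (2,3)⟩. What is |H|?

|⟨(1,0)⟩| = 3 and |⟨(2,3)⟩| = 3, so |H| is a multiple of lcm(3, 3) = 3 and divides |G| = 27.
Closing under the operation: H = {(0,0), (0,3), (0,6), (1,0), (1,3), (1,6), (2,0), (2,3), (2,6)}, so |H| = 9.

9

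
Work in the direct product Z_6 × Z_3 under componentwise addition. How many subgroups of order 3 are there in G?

4

|G| = 18 and 3 | 18, so subgroups of order 3 are possible by Lagrange.
The subgroups of order 3 are: {(0,0), (0,1), (0,2)}; {(0,0), (2,0), (4,0)}; {(0,0), (2,1), (4,2)}; {(0,0), (2,2), (4,1)}.
So G has 4 subgroups of order 3.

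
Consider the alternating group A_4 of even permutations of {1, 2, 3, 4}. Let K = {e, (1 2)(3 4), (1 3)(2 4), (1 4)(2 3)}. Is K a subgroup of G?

Yes

|K| = 4 divides |G| = 12, consistent with Lagrange.
K contains the identity, every element's inverse is in K, and K is closed under ∘: it is a subgroup.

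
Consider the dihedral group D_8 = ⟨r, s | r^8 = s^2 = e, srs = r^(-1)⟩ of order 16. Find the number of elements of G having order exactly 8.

The elements of order 8 are: r, r^3, r^5, r^7.
That's 4.

4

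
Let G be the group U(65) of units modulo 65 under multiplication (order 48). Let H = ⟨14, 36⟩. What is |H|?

|⟨14⟩| = 2 and |⟨36⟩| = 6, so |H| is a multiple of lcm(2, 6) = 6 and divides |G| = 48.
Closing under the operation: H = {1, 4, 9, 14, 16, 29, 36, 49, 51, 56, 61, 64}, so |H| = 12.

12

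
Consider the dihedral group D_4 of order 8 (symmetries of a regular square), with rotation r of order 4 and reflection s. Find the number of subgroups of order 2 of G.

5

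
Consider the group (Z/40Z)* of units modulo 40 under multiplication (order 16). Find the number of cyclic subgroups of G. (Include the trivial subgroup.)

12

Each element a generates a cyclic subgroup ⟨a⟩; distinct elements may generate the same one (a cyclic group of order d has φ(d) generators).
Cyclic subgroups by order — order 1: 1; order 2: 7; order 4: 4.
Total: 12.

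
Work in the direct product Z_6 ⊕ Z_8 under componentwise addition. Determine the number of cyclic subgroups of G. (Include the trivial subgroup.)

Group the elements of G by the cyclic subgroup they generate; each cyclic subgroup of order d accounts for φ(d) elements.
Cyclic subgroups by order — order 1: 1; order 2: 3; order 3: 1; order 4: 2; order 6: 3; order 8: 2; order 12: 2; order 24: 2.
Total: 16.

16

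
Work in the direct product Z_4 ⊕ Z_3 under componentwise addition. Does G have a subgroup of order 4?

4 | 12. A subgroup of order 4 is {(0,0), (1,0), (2,0), (3,0)}.

Yes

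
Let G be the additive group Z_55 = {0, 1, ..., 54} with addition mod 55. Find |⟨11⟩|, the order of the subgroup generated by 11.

In Z_55, the order of an element a is n/gcd(a, n).
gcd(11, 55) = 11, so |⟨11⟩| = 55/11 = 5.

5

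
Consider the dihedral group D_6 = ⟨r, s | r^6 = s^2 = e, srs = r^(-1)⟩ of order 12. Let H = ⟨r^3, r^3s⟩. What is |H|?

4

|⟨r^3⟩| = 2 and |⟨r^3s⟩| = 2, so |H| is a multiple of lcm(2, 2) = 2 and divides |G| = 12.
Closing under the operation: H = {e, r^3, s, r^3s}, so |H| = 4.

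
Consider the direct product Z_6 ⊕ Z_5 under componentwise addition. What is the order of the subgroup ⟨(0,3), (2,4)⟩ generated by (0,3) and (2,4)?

15

|⟨(0,3)⟩| = 5 and |⟨(2,4)⟩| = 15, so |H| is a multiple of lcm(5, 15) = 15 and divides |G| = 30.
Closing under the operation: H = {(0,0), (0,1), (0,2), (0,3), (0,4), (2,0), (2,1), (2,2), (2,3), (2,4), (4,0), (4,1), (4,2), (4,3), (4,4)}, so |H| = 15.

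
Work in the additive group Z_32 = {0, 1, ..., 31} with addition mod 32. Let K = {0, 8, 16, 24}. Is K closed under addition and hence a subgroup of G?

Yes

|K| = 4 divides |G| = 32, consistent with Lagrange.
K contains the identity, every element's inverse is in K, and K is closed under +: it is a subgroup.
In fact K = ⟨8⟩.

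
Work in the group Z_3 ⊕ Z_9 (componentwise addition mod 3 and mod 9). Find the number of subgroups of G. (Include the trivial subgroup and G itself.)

10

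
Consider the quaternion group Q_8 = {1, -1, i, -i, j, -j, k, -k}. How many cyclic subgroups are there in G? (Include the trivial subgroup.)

5

Group the elements of G by the cyclic subgroup they generate; each cyclic subgroup of order d accounts for φ(d) elements.
Cyclic subgroups by order — order 1: 1; order 2: 1; order 4: 3.
Total: 5.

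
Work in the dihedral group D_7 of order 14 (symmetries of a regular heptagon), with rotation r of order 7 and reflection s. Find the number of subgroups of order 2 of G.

7

|G| = 14 and 2 | 14, so subgroups of order 2 are possible by Lagrange.
The subgroups of order 2 are: {e, r^2s}; {e, r^3s}; {e, r^4s}; {e, r^5s}; … (7 in all).
So G has 7 subgroups of order 2.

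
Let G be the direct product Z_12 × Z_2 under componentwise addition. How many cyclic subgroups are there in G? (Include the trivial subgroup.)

12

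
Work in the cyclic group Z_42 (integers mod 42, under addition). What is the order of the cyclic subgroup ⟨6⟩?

7

In Z_42, the order of an element a is n/gcd(a, n).
gcd(6, 42) = 6, so |⟨6⟩| = 42/6 = 7.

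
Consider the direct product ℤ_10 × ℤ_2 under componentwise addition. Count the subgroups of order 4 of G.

|G| = 20 and 4 | 20, so subgroups of order 4 are possible by Lagrange.
The subgroups of order 4 are: {(0,0), (0,1), (5,0), (5,1)}.
So G has 1 subgroup of order 4.

1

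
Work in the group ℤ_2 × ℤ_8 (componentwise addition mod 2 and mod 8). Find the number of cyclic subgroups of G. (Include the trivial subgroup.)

A cyclic subgroup of order d is generated by each of its φ(d) elements of order d, so the cyclic subgroups of order d number (#elements of order d)/φ(d).
Cyclic subgroups by order — order 1: 1; order 2: 3; order 4: 2; order 8: 2.
Total: 8.

8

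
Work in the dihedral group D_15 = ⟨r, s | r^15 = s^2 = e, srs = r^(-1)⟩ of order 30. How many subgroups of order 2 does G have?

15

|G| = 30 and 2 | 30, so subgroups of order 2 are possible by Lagrange.
The subgroups of order 2 are: {e, r^10s}; {e, r^11s}; {e, r^12s}; {e, r^13s}; … (15 in all).
So G has 15 subgroups of order 2.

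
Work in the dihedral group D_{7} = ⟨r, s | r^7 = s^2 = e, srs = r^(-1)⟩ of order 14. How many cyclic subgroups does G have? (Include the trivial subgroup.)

Each element a generates a cyclic subgroup ⟨a⟩; distinct elements may generate the same one (a cyclic group of order d has φ(d) generators).
Cyclic subgroups by order — order 1: 1; order 2: 7; order 7: 1.
Total: 9.

9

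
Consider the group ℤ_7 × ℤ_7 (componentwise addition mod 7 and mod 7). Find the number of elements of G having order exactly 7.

48

An element (a,b) has order lcm(ord(a), ord(b)); count pairs with lcm equal to 7.
Enumerating gives 48 such elements.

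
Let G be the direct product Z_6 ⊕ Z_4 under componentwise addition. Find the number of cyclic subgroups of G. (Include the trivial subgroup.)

Group the elements of G by the cyclic subgroup they generate; each cyclic subgroup of order d accounts for φ(d) elements.
Cyclic subgroups by order — order 1: 1; order 2: 3; order 3: 1; order 4: 2; order 6: 3; order 12: 2.
Total: 12.

12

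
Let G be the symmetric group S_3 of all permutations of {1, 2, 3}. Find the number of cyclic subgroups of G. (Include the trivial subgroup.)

Group the elements of G by the cyclic subgroup they generate; each cyclic subgroup of order d accounts for φ(d) elements.
Cyclic subgroups by order — order 1: 1; order 2: 3; order 3: 1.
Total: 5.

5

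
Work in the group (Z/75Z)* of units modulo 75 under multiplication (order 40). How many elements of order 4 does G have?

4

The elements of order 4 are: 7, 32, 43, 68.
That's 4.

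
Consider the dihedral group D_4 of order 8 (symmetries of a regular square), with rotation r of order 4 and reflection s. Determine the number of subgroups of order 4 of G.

|G| = 8 and 4 | 8, so subgroups of order 4 are possible by Lagrange.
The subgroups of order 4 are: {e, r, r^2, r^3}; {e, r^2, s, r^2s}; {e, r^2, rs, r^3s}.
So G has 3 subgroups of order 4.

3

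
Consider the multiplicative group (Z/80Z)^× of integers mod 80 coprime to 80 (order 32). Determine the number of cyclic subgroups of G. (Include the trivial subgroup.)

20

A cyclic subgroup of order d is generated by each of its φ(d) elements of order d, so the cyclic subgroups of order d number (#elements of order d)/φ(d).
Cyclic subgroups by order — order 1: 1; order 2: 7; order 4: 12.
Total: 20.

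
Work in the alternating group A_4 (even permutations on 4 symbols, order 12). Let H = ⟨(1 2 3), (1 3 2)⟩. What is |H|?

|⟨(1 2 3)⟩| = 3 and |⟨(1 3 2)⟩| = 3, so |H| is a multiple of lcm(3, 3) = 3 and divides |G| = 12.
Closing under the operation: H = {e, (1 2 3), (1 3 2)}, so |H| = 3.

3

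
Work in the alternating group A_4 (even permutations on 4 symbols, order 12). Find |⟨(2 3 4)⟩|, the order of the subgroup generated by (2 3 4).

Computing powers of (2 3 4): the smallest k with ((2 3 4))^k = e is k = 3.

3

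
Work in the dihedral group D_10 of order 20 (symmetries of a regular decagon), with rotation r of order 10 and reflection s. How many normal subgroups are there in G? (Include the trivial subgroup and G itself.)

7

G has 22 subgroups. Checking conjugation-invariance by order — order 1: 1/1 normal; order 2: 1/11 normal; order 4: 0/5 normal; order 5: 1/1 normal; order 10: 3/3 normal; order 20: 1/1 normal.
Total normal subgroups: 7.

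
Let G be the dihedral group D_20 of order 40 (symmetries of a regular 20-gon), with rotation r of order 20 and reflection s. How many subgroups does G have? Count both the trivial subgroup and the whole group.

|G| = 40, so by Lagrange every subgroup order divides 40. Divisors: 1, 2, 4, 5, 8, 10, 20, 40.
Subgroups by order — order 1: 1; order 2: 21; order 4: 11; order 5: 1; order 8: 5; order 10: 5; order 20: 3; order 40: 1.
Total: 1 + 21 + 11 + 1 + 5 + 5 + 3 + 1 = 48.

48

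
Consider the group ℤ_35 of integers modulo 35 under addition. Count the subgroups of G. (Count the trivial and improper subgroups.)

4

Subgroups of the cyclic group ℤ_35 correspond bijectively to divisors of 35.
Divisors of 35: 1, 5, 7, 35.
So ℤ_35 has 4 subgroups.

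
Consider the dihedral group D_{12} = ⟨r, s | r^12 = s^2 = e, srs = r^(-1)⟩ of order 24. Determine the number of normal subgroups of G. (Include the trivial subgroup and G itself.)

G has 34 subgroups. Checking conjugation-invariance by order — order 1: 1/1 normal; order 2: 1/13 normal; order 3: 1/1 normal; order 4: 1/7 normal; order 6: 1/5 normal; order 8: 0/3 normal; order 12: 3/3 normal; order 24: 1/1 normal.
Total normal subgroups: 9.

9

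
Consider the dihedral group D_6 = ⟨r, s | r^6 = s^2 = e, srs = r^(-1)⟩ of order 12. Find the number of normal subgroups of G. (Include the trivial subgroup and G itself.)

7

G has 16 subgroups. Checking conjugation-invariance by order — order 1: 1/1 normal; order 2: 1/7 normal; order 3: 1/1 normal; order 4: 0/3 normal; order 6: 3/3 normal; order 12: 1/1 normal.
Total normal subgroups: 7.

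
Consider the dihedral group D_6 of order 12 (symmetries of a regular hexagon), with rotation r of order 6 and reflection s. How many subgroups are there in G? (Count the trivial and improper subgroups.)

|G| = 12, so by Lagrange every subgroup order divides 12. Divisors: 1, 2, 3, 4, 6, 12.
Subgroups by order — order 1: 1; order 2: 7; order 3: 1; order 4: 3; order 6: 3; order 12: 1.
Total: 1 + 7 + 1 + 3 + 3 + 1 = 16.

16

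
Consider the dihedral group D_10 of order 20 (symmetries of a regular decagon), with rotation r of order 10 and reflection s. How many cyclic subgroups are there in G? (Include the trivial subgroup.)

Each element a generates a cyclic subgroup ⟨a⟩; distinct elements may generate the same one (a cyclic group of order d has φ(d) generators).
Cyclic subgroups by order — order 1: 1; order 2: 11; order 5: 1; order 10: 1.
Total: 14.

14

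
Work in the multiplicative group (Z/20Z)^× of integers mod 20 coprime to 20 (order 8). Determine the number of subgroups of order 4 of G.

3

|G| = 8 and 4 | 8, so subgroups of order 4 are possible by Lagrange.
The subgroups of order 4 are: {1, 9, 11, 19}; {1, 9, 13, 17}; {1, 3, 7, 9}.
So G has 3 subgroups of order 4.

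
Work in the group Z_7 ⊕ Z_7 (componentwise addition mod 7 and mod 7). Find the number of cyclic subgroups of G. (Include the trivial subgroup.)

9

Group the elements of G by the cyclic subgroup they generate; each cyclic subgroup of order d accounts for φ(d) elements.
Cyclic subgroups by order — order 1: 1; order 7: 8.
Total: 9.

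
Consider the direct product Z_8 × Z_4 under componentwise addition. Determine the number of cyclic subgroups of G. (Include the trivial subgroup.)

Each element a generates a cyclic subgroup ⟨a⟩; distinct elements may generate the same one (a cyclic group of order d has φ(d) generators).
Cyclic subgroups by order — order 1: 1; order 2: 3; order 4: 6; order 8: 4.
Total: 14.

14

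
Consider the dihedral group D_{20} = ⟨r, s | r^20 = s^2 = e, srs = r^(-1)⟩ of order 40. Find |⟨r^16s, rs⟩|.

|⟨r^16s⟩| = 2 and |⟨rs⟩| = 2, so |H| is a multiple of lcm(2, 2) = 2 and divides |G| = 40.
Closing under the operation: H = {e, r^5, r^10, r^15, rs, r^6s, r^11s, r^16s}, so |H| = 8.

8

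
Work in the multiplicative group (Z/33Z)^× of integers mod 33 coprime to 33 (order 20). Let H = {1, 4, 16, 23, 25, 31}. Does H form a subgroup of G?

No

|H| = 6 does not divide |G| = 20, so by Lagrange H is not a subgroup.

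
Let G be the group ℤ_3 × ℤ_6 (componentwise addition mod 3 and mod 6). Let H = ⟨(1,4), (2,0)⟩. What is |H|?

|⟨(1,4)⟩| = 3 and |⟨(2,0)⟩| = 3, so |H| is a multiple of lcm(3, 3) = 3 and divides |G| = 18.
Closing under the operation: H = {(0,0), (0,2), (0,4), (1,0), (1,2), (1,4), (2,0), (2,2), (2,4)}, so |H| = 9.

9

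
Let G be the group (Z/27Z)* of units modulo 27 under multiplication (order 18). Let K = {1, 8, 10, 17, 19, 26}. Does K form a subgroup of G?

Yes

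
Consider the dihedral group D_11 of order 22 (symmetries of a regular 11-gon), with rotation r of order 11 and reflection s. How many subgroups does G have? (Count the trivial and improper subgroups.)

|G| = 22, so by Lagrange every subgroup order divides 22. Divisors: 1, 2, 11, 22.
Subgroups by order — order 1: 1; order 2: 11; order 11: 1; order 22: 1.
Total: 1 + 11 + 1 + 1 = 14.

14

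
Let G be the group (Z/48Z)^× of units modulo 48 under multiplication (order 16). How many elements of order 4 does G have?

The elements of order 4 are: 5, 11, 13, 19, 29, 35, 37, 43.
That's 8.

8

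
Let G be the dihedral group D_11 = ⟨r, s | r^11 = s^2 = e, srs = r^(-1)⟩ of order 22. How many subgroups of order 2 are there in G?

11

|G| = 22 and 2 | 22, so subgroups of order 2 are possible by Lagrange.
The subgroups of order 2 are: {e, r^10s}; {e, r^2s}; {e, r^3s}; {e, r^4s}; … (11 in all).
So G has 11 subgroups of order 2.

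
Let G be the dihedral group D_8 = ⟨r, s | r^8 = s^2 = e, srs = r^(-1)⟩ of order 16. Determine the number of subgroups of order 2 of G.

9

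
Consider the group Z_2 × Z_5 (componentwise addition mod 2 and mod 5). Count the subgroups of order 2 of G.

|G| = 10 and 2 | 10, so subgroups of order 2 are possible by Lagrange.
The subgroups of order 2 are: {(0,0), (1,0)}.
So G has 1 subgroup of order 2.

1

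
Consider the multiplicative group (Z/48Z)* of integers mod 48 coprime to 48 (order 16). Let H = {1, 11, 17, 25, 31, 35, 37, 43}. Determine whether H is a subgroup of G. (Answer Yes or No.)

37 ∈ H but its inverse 13 ∉ H, so H is not a subgroup.

No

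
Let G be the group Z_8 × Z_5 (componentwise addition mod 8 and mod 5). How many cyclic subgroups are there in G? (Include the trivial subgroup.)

Group the elements of G by the cyclic subgroup they generate; each cyclic subgroup of order d accounts for φ(d) elements.
Cyclic subgroups by order — order 1: 1; order 2: 1; order 4: 1; order 5: 1; order 8: 1; order 10: 1; order 20: 1; order 40: 1.
Total: 8.

8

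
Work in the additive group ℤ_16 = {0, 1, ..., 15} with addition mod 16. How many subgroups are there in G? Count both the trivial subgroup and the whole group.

A cyclic group of order 16 has exactly one subgroup for each divisor of 16.
Divisors of 16: 1, 2, 4, 8, 16.
So ℤ_16 has 5 subgroups.

5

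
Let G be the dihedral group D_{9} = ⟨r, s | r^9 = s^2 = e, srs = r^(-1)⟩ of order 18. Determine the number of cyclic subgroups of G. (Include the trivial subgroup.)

Each element a generates a cyclic subgroup ⟨a⟩; distinct elements may generate the same one (a cyclic group of order d has φ(d) generators).
Cyclic subgroups by order — order 1: 1; order 2: 9; order 3: 1; order 9: 1.
Total: 12.

12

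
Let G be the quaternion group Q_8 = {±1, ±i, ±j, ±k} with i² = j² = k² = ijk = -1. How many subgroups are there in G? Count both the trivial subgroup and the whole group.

6

|G| = 8, so by Lagrange every subgroup order divides 8. Divisors: 1, 2, 4, 8.
Subgroups by order — order 1: 1; order 2: 1; order 4: 3; order 8: 1.
Total: 1 + 1 + 3 + 1 = 6.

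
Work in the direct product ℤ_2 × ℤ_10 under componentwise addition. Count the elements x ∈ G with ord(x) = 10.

12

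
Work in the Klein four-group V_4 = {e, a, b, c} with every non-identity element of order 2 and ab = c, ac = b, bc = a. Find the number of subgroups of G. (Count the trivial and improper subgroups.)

|G| = 4, so by Lagrange every subgroup order divides 4. Divisors: 1, 2, 4.
Subgroups by order — order 1: 1; order 2: 3; order 4: 1.
Total: 1 + 3 + 1 = 5.

5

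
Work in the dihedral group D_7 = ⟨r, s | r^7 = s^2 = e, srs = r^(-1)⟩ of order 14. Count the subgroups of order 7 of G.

|G| = 14 and 7 | 14, so subgroups of order 7 are possible by Lagrange.
The subgroups of order 7 are: {e, r, r^2, r^3, r^4, r^5, r^6}.
So G has 1 subgroup of order 7.

1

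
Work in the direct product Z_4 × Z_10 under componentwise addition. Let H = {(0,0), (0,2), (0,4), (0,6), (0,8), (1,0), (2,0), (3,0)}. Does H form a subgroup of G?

No

Closure fails: (0,4) + (2,0) = (2,4) ∉ H. So H is not a subgroup.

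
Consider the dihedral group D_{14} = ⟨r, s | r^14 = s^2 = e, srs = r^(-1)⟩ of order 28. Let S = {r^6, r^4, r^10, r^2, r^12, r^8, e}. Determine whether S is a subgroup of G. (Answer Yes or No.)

Yes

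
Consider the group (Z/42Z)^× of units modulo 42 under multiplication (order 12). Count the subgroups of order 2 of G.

|G| = 12 and 2 | 12, so subgroups of order 2 are possible by Lagrange.
The subgroups of order 2 are: {1, 13}; {1, 29}; {1, 41}.
So G has 3 subgroups of order 2.

3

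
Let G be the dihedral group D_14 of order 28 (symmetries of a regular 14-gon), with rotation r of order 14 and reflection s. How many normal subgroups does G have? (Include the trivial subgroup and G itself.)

7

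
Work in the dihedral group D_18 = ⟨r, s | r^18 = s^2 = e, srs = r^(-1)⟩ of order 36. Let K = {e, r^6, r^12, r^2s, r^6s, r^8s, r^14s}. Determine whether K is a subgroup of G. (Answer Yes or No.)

|K| = 7 does not divide |G| = 36, so by Lagrange K is not a subgroup.

No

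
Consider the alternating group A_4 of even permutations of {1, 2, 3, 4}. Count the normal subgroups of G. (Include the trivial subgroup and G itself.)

G has 10 subgroups. Checking conjugation-invariance by order — order 1: 1/1 normal; order 2: 0/3 normal; order 3: 0/4 normal; order 4: 1/1 normal; order 12: 1/1 normal.
Total normal subgroups: 3.

3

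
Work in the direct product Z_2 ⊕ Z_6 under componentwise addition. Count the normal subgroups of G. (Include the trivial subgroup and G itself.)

10

G is abelian, so every subgroup is normal.
G has 10 subgroups in total, hence 10 normal subgroups.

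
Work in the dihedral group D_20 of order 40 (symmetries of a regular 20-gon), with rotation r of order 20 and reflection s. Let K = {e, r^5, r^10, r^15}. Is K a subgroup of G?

Yes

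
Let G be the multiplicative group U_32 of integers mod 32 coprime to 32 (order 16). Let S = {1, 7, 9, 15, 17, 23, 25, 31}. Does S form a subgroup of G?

Yes

|S| = 8 divides |G| = 16, consistent with Lagrange.
S contains the identity, every element's inverse is in S, and S is closed under ·: it is a subgroup.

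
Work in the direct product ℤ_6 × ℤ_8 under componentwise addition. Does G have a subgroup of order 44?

No

44 does not divide |G| = 48, so by Lagrange no subgroup of order 44 exists.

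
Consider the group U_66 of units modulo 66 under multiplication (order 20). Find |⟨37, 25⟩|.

|⟨37⟩| = 5 and |⟨25⟩| = 5, so |H| is a multiple of lcm(5, 5) = 5 and divides |G| = 20.
Closing under the operation: H = {1, 25, 31, 37, 49}, so |H| = 5.

5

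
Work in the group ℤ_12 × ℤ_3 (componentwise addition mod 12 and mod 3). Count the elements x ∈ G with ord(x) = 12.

An element (a,b) has order lcm(ord(a), ord(b)); count pairs with lcm equal to 12.
Enumerating gives 16 such elements.

16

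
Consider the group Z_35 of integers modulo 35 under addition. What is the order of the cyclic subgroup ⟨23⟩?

35

In Z_35, the order of an element a is n/gcd(a, n).
gcd(23, 35) = 1, so |⟨23⟩| = 35/1 = 35.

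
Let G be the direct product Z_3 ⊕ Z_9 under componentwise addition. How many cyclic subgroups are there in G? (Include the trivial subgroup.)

8

Each element a generates a cyclic subgroup ⟨a⟩; distinct elements may generate the same one (a cyclic group of order d has φ(d) generators).
Cyclic subgroups by order — order 1: 1; order 3: 4; order 9: 3.
Total: 8.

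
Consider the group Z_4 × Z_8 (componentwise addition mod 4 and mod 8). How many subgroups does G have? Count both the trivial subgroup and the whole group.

22

|G| = 32, so by Lagrange every subgroup order divides 32. Divisors: 1, 2, 4, 8, 16, 32.
Subgroups by order — order 1: 1; order 2: 3; order 4: 7; order 8: 7; order 16: 3; order 32: 1.
Total: 1 + 3 + 7 + 7 + 3 + 1 = 22.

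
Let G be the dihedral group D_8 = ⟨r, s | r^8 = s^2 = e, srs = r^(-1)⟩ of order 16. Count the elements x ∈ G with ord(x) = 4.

2

The elements of order 4 are: r^2, r^6.
That's 2.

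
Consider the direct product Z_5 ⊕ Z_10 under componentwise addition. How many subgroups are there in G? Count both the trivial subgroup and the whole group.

|G| = 50, so by Lagrange every subgroup order divides 50. Divisors: 1, 2, 5, 10, 25, 50.
Subgroups by order — order 1: 1; order 2: 1; order 5: 6; order 10: 6; order 25: 1; order 50: 1.
Total: 1 + 1 + 6 + 6 + 1 + 1 = 16.

16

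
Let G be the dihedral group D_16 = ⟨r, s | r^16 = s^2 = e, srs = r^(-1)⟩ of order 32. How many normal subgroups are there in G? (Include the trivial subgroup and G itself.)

8

G has 36 subgroups. Checking conjugation-invariance by order — order 1: 1/1 normal; order 2: 1/17 normal; order 4: 1/9 normal; order 8: 1/5 normal; order 16: 3/3 normal; order 32: 1/1 normal.
Total normal subgroups: 8.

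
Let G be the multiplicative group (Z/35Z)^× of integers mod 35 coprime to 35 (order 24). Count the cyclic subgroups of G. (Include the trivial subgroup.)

Group the elements of G by the cyclic subgroup they generate; each cyclic subgroup of order d accounts for φ(d) elements.
Cyclic subgroups by order — order 1: 1; order 2: 3; order 3: 1; order 4: 2; order 6: 3; order 12: 2.
Total: 12.

12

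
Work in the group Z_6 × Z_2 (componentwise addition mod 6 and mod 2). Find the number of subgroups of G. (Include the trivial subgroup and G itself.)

|G| = 12, so by Lagrange every subgroup order divides 12. Divisors: 1, 2, 3, 4, 6, 12.
Subgroups by order — order 1: 1; order 2: 3; order 3: 1; order 4: 1; order 6: 3; order 12: 1.
Total: 1 + 3 + 1 + 1 + 3 + 1 = 10.

10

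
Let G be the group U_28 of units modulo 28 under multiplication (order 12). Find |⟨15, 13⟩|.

|⟨15⟩| = 2 and |⟨13⟩| = 2, so |H| is a multiple of lcm(2, 2) = 2 and divides |G| = 12.
Closing under the operation: H = {1, 13, 15, 27}, so |H| = 4.

4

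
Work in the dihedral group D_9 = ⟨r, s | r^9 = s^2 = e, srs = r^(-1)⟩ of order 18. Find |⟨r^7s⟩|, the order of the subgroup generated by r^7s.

2

Computing powers of r^7s: the smallest k with (r^7s)^k = e is k = 2.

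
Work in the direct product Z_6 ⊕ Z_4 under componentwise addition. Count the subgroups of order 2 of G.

3

|G| = 24 and 2 | 24, so subgroups of order 2 are possible by Lagrange.
The subgroups of order 2 are: {(0,0), (0,2)}; {(0,0), (3,0)}; {(0,0), (3,2)}.
So G has 3 subgroups of order 2.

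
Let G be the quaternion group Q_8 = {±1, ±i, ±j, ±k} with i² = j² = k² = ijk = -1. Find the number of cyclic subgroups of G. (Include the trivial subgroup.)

5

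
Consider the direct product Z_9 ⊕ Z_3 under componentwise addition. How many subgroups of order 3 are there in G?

|G| = 27 and 3 | 27, so subgroups of order 3 are possible by Lagrange.
The subgroups of order 3 are: {(0,0), (0,1), (0,2)}; {(0,0), (3,0), (6,0)}; {(0,0), (3,1), (6,2)}; {(0,0), (3,2), (6,1)}.
So G has 4 subgroups of order 3.

4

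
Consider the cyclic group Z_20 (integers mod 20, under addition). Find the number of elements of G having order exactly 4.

In a cyclic group of order 20, the number of elements of order d (for d | 20) is φ(d).
φ(4) = 2.

2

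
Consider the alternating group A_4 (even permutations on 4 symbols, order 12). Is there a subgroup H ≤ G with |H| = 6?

6 | 12, so Lagrange does not rule it out; but checking all subgroups of G, none has order 6.
(A_4 is the standard example that the converse of Lagrange fails.)

No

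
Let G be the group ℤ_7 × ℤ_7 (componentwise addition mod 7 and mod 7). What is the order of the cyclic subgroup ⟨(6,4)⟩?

7

The order of (6,4) in Z_7 × Z_7 is lcm(ord(6) in Z_7, ord(4) in Z_7).
ord(6) = 7 and ord(4) = 7, so |⟨(6,4)⟩| = lcm(7, 7) = 7.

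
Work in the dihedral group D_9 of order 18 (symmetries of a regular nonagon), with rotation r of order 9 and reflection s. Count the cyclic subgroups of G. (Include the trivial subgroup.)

A cyclic subgroup of order d is generated by each of its φ(d) elements of order d, so the cyclic subgroups of order d number (#elements of order d)/φ(d).
Cyclic subgroups by order — order 1: 1; order 2: 9; order 3: 1; order 9: 1.
Total: 12.

12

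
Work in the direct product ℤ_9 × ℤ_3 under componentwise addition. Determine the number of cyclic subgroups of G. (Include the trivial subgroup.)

Group the elements of G by the cyclic subgroup they generate; each cyclic subgroup of order d accounts for φ(d) elements.
Cyclic subgroups by order — order 1: 1; order 3: 4; order 9: 3.
Total: 8.

8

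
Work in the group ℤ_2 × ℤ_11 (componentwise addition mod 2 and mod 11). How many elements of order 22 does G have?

An element (a,b) has order lcm(ord(a), ord(b)); count pairs with lcm equal to 22.
Enumerating gives 10 such elements.

10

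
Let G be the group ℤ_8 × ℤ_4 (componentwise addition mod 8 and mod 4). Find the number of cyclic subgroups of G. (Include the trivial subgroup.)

14

Each element a generates a cyclic subgroup ⟨a⟩; distinct elements may generate the same one (a cyclic group of order d has φ(d) generators).
Cyclic subgroups by order — order 1: 1; order 2: 3; order 4: 6; order 8: 4.
Total: 14.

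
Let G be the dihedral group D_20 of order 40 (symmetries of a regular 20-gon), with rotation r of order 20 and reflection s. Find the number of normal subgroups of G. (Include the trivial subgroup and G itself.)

9

G has 48 subgroups. Checking conjugation-invariance by order — order 1: 1/1 normal; order 2: 1/21 normal; order 4: 1/11 normal; order 5: 1/1 normal; order 8: 0/5 normal; order 10: 1/5 normal; order 20: 3/3 normal; order 40: 1/1 normal.
Total normal subgroups: 9.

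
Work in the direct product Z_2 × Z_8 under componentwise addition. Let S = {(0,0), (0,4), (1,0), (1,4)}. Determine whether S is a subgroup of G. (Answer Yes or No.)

|S| = 4 divides |G| = 16, consistent with Lagrange.
S contains the identity, every element's inverse is in S, and S is closed under +: it is a subgroup.

Yes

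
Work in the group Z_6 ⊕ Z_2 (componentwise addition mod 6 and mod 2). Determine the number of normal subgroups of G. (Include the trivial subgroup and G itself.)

10

G is abelian, so every subgroup is normal.
G has 10 subgroups in total, hence 10 normal subgroups.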